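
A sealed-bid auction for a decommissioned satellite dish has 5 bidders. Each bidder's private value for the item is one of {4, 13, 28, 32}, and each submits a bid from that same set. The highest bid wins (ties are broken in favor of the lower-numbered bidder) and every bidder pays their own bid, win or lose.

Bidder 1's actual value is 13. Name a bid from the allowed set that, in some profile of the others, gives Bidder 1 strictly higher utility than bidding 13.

4

Suppose Bidder 2 bids 4, Bidder 3 bids 4, Bidder 4 bids 4 and Bidder 5 bids 4.
Bid 13: wins, pays 13, utility 13 - 13 = 0.
Bid 4: wins, pays 4, utility 13 - 4 = 9.
So bidding 4 beats truth here (9 > 0).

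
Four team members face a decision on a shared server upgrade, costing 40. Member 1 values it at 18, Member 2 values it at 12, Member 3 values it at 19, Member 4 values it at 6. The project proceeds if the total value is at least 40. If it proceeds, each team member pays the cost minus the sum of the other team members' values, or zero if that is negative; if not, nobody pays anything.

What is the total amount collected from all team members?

Total value 55 ≥ cost 40, so it is built.
Member 1: others sum to 37; max(0, 40 - 37) = 3.
Member 2: others sum to 43; max(0, 40 - 43) = 0.
Member 3: others sum to 36; max(0, 40 - 36) = 4.
Member 4: others sum to 49; max(0, 40 - 49) = 0.
Total collected = 3 + 0 + 4 + 0 = 7.

7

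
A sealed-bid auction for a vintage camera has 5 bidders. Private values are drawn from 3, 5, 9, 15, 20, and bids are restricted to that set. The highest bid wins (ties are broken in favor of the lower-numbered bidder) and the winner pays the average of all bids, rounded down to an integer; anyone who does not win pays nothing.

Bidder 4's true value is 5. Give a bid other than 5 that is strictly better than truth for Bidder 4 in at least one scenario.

9

Suppose Bidder 1 bids 3, Bidder 2 bids 3, Bidder 3 bids 5 and Bidder 5 bids 3.
Bid 5: loses, pays 0, utility 0.
Bid 9: wins, pays 4, utility 5 - 4 = 1.
So bidding 9 beats truth here (1 > 0).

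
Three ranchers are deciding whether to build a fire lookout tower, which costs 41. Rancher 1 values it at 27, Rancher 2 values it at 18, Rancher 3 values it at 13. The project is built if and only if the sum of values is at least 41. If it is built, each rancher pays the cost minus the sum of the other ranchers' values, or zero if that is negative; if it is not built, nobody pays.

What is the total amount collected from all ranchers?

Total value 58 ≥ cost 41, so it is built.
Rancher 1: others sum to 31; max(0, 41 - 31) = 10.
Rancher 2: others sum to 40; max(0, 41 - 40) = 1.
Rancher 3: others sum to 45; max(0, 41 - 45) = 0.
Total collected = 10 + 1 + 0 = 11.

11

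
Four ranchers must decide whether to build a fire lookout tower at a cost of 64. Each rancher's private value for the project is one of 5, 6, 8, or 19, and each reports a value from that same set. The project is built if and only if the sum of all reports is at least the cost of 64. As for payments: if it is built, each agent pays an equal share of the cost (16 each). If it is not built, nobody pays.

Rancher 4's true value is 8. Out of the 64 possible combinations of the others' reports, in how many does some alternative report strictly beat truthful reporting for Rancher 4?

Others report (19, 19, 19): truth gives -8; report 5 gives 0 > -8. Violating.
Others report (5, 5, 5): truth gives 0; no alternative beats it.
Others report (5, 5, 6): truth gives 0; no alternative beats it.
(Checking all 64 profiles: 1 has a profitable deviation, 63 do not.)

1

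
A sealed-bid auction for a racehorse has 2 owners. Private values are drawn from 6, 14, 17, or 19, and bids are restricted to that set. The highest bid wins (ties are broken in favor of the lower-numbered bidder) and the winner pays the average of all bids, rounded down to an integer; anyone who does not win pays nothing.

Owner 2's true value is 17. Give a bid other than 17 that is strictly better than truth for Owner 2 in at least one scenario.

14

Suppose Owner 1 bids 6.
Bid 17: wins, pays 11, utility 17 - 11 = 6.
Bid 14: wins, pays 10, utility 17 - 10 = 7.
So bidding 14 beats truth here (7 > 6).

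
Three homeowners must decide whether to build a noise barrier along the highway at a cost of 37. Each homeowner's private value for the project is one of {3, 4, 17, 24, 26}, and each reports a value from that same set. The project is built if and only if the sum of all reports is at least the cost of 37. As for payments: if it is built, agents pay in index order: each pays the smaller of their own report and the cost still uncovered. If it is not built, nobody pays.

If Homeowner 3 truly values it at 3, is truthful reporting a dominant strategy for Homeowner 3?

Check each profile of the others' reports and compare truth against every alternative report.
Others report (17, 24): truth gives 3, best alternative gives 3.
Others report (17, 26): truth gives 3, best alternative gives 3.
Others report (24, 17): truth gives 3, best alternative gives 3.
Others report (24, 24): truth gives 3, best alternative gives 3.
Others report (24, 26): truth gives 3, best alternative gives 3.
Others report (26, 17): truth gives 3, best alternative gives 3.
(Remaining 19 profiles checked similarly; truth is weakly best in each.)
In every case the truthful report is at least as good as any alternative, so it is a dominant strategy.

Yes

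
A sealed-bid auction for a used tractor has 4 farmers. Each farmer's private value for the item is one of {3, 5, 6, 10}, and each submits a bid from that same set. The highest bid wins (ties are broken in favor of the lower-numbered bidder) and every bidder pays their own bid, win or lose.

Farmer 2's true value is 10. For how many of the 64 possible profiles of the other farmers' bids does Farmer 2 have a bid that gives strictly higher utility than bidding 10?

34

Others bid (3, 3, 3): truth gives 0; bid 5 gives 5 > 0. Violating.
Others bid (3, 3, 5): truth gives 0; bid 5 gives 5 > 0. Violating.
Others bid (3, 3, 6): truth gives 0; bid 6 gives 4 > 0. Violating.
Others bid (3, 5, 3): truth gives 0; bid 5 gives 5 > 0. Violating.
Others bid (3, 3, 10): truth gives 0; no alternative beats it.
Others bid (3, 5, 10): truth gives 0; no alternative beats it.
(Checking all 64 profiles: 34 have a profitable deviation, 30 do not.)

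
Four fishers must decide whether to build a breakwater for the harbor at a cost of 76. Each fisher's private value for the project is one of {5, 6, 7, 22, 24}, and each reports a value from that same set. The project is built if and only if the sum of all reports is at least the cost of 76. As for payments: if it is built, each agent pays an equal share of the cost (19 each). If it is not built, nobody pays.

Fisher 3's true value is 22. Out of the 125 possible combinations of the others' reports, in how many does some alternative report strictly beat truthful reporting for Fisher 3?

15

Others report (5, 24, 24): truth gives 0; report 24 gives 3 > 0. Violating.
Others report (6, 22, 24): truth gives 0; report 24 gives 3 > 0. Violating.
Others report (6, 24, 22): truth gives 0; report 24 gives 3 > 0. Violating.
Others report (7, 22, 24): truth gives 0; report 24 gives 3 > 0. Violating.
Others report (5, 5, 5): truth gives 0; no alternative beats it.
Others report (5, 5, 6): truth gives 0; no alternative beats it.
(Checking all 125 profiles: 15 have a profitable deviation, 110 do not.)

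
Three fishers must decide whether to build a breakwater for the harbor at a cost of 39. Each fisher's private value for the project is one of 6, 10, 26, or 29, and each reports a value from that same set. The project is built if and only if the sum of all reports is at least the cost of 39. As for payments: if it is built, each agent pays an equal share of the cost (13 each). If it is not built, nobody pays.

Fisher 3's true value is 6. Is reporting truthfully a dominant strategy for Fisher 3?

Check each profile of the others' reports and compare truth against every alternative report.
Others report (6, 26): truth gives 0, best alternative gives -7.
Others report (26, 6): truth gives 0, best alternative gives -7.
Others report (6, 29): truth gives -7, best alternative gives -7.
Others report (10, 26): truth gives -7, best alternative gives -7.
Others report (10, 29): truth gives -7, best alternative gives -7.
Others report (26, 10): truth gives -7, best alternative gives -7.
(Remaining 10 profiles checked similarly; truth is weakly best in each.)
In every case the truthful report is at least as good as any alternative, so it is a dominant strategy.

Yes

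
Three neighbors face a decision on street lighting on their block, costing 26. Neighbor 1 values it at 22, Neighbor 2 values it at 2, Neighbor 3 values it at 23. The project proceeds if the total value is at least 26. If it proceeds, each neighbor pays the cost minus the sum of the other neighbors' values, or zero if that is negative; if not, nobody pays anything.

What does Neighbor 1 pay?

1

Total value 47 ≥ cost 26, so the project is built.
The other neighbors' values sum to 25.
Cost minus that sum is 26 - 25 = 1.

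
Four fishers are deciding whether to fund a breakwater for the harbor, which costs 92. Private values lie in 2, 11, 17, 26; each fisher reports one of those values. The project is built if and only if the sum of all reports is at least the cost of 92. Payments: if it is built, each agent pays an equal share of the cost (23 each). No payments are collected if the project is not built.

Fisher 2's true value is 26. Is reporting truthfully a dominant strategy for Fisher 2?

Check each profile of the others' reports and compare truth against every alternative report.
Others report (17, 26, 26): truth gives 3, best alternative gives 0.
Others report (26, 17, 26): truth gives 3, best alternative gives 0.
Others report (26, 26, 17): truth gives 3, best alternative gives 0.
Others report (26, 26, 26): truth gives 3, best alternative gives 3.
Others report (2, 2, 2): truth gives 0, best alternative gives 0.
Others report (2, 2, 11): truth gives 0, best alternative gives 0.
(Remaining 58 profiles checked similarly; truth is weakly best in each.)
In every case the truthful report is at least as good as any alternative, so it is a dominant strategy.

Yes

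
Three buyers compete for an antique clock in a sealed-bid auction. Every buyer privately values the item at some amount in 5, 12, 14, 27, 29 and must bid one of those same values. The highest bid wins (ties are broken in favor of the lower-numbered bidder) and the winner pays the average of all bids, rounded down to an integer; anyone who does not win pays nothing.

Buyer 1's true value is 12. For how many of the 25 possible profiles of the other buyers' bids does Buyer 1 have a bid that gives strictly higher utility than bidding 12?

3

Others bid (5, 5): truth gives 5; bid 5 gives 7 > 5. Violating.
Others bid (5, 14): truth gives 0; bid 14 gives 1 > 0. Violating.
Others bid (14, 5): truth gives 0; bid 14 gives 1 > 0. Violating.
Others bid (5, 12): truth gives 3; no alternative beats it.
Others bid (5, 27): truth gives 0; no alternative beats it.
(Checking all 25 profiles: 3 have a profitable deviation, 22 do not.)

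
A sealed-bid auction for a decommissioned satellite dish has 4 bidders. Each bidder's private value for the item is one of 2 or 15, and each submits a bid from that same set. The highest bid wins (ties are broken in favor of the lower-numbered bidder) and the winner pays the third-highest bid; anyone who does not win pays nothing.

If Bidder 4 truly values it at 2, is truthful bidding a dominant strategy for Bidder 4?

Check each profile of the others' bids and compare truth against every alternative bid.
Others bid (2, 2, 2): truth gives 0, best alternative gives 0.
Others bid (2, 2, 15): truth gives 0, best alternative gives 0.
Others bid (2, 15, 2): truth gives 0, best alternative gives 0.
Others bid (2, 15, 15): truth gives 0, best alternative gives 0.
Others bid (15, 2, 2): truth gives 0, best alternative gives 0.
Others bid (15, 2, 15): truth gives 0, best alternative gives 0.
(Remaining 2 profiles checked similarly; truth is weakly best in each.)
In every case the truthful bid is at least as good as any alternative, so it is a dominant strategy.

Yes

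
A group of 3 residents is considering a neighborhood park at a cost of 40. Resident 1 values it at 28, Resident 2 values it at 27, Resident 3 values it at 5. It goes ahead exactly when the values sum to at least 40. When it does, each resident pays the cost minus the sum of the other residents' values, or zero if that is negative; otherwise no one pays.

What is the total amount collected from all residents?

Total value 60 ≥ cost 40, so it is built.
Resident 1: others sum to 32; max(0, 40 - 32) = 8.
Resident 2: others sum to 33; max(0, 40 - 33) = 7.
Resident 3: others sum to 55; max(0, 40 - 55) = 0.
Total collected = 8 + 7 + 0 = 15.

15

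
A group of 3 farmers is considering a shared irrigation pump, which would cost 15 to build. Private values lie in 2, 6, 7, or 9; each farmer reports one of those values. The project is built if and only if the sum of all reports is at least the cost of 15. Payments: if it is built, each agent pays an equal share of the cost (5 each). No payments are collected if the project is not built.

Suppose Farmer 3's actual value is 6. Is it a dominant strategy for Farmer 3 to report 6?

Consider the case where Farmer 1 reports 2 and Farmer 2 reports 6.
Truthful report 6: project not built, utility 0.
Report 7 instead: project built, pays 5, utility 6 - 5 = 1.
Since 1 > 0, reporting 7 is strictly better here, so truthful reporting is not dominant.

No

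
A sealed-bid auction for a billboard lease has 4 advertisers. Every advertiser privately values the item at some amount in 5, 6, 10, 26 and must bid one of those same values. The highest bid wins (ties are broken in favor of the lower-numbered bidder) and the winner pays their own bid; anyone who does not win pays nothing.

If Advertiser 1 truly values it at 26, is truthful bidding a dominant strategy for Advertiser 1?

Consider the case where Advertiser 2 bids 5, Advertiser 3 bids 5 and Advertiser 4 bids 5.
Truthful bid 26: wins, pays 26, utility 26 - 26 = 0.
Bid 5 instead: wins, pays 5, utility 26 - 5 = 21.
Since 21 > 0, bidding 5 is strictly better here, so truthful bidding is not dominant.

No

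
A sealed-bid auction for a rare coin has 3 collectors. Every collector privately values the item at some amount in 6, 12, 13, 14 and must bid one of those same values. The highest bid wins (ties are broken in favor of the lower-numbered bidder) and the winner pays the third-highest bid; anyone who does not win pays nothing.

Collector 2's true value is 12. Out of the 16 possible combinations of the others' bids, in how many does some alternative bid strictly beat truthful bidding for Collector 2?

Others bid (6, 13): truth gives 0; bid 13 gives 6 > 0. Violating.
Others bid (6, 14): truth gives 0; bid 14 gives 6 > 0. Violating.
Others bid (12, 6): truth gives 0; bid 13 gives 6 > 0. Violating.
Others bid (13, 6): truth gives 0; bid 14 gives 6 > 0. Violating.
Others bid (6, 6): truth gives 6; no alternative beats it.
Others bid (6, 12): truth gives 6; no alternative beats it.
(Checking all 16 profiles: 4 have a profitable deviation, 12 do not.)

4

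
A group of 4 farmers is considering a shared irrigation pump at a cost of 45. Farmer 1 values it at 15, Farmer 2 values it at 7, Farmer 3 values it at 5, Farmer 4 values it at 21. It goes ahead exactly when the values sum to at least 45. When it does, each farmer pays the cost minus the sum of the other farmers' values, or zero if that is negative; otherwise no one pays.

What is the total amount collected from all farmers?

Total value 48 ≥ cost 45, so it is built.
Farmer 1: others sum to 33; max(0, 45 - 33) = 12.
Farmer 2: others sum to 41; max(0, 45 - 41) = 4.
Farmer 3: others sum to 43; max(0, 45 - 43) = 2.
Farmer 4: others sum to 27; max(0, 45 - 27) = 18.
Total collected = 12 + 4 + 2 + 18 = 36.

36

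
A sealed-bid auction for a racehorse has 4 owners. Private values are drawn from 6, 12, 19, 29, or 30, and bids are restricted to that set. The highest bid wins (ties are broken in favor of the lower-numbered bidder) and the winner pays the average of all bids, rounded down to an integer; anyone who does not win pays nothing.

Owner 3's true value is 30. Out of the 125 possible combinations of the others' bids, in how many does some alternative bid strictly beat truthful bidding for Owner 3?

17

Others bid (6, 6, 6): truth gives 18; bid 12 gives 23 > 18. Violating.
Others bid (6, 6, 12): truth gives 17; bid 12 gives 21 > 17. Violating.
Others bid (6, 6, 19): truth gives 15; bid 19 gives 18 > 15. Violating.
Others bid (6, 12, 6): truth gives 17; bid 19 gives 20 > 17. Violating.
Others bid (6, 6, 29): truth gives 13; no alternative beats it.
Others bid (6, 6, 30): truth gives 12; no alternative beats it.
(Checking all 125 profiles: 17 have a profitable deviation, 108 do not.)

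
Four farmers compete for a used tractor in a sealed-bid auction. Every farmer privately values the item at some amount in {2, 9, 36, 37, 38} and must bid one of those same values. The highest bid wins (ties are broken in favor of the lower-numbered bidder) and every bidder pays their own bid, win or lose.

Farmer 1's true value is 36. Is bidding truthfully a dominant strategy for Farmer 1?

Consider the case where Farmer 2 bids 2, Farmer 3 bids 2 and Farmer 4 bids 2.
Truthful bid 36: wins, pays 36, utility 36 - 36 = 0.
Bid 2 instead: wins, pays 2, utility 36 - 2 = 34.
Since 34 > 0, bidding 2 is strictly better here, so truthful bidding is not dominant.

No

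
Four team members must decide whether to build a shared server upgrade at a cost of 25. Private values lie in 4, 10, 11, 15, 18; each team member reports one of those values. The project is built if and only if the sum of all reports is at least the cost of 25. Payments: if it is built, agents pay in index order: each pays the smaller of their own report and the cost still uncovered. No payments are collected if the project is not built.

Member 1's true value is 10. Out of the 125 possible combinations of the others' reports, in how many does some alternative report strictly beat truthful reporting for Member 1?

118

Others report (4, 4, 15): truth gives 0; report 4 gives 6 > 0. Violating.
Others report (4, 4, 18): truth gives 0; report 4 gives 6 > 0. Violating.
Others report (4, 10, 10): truth gives 0; report 4 gives 6 > 0. Violating.
Others report (4, 10, 11): truth gives 0; report 4 gives 6 > 0. Violating.
Others report (4, 4, 4): truth gives 0; no alternative beats it.
Others report (4, 4, 10): truth gives 0; no alternative beats it.
(Checking all 125 profiles: 118 have a profitable deviation, 7 do not.)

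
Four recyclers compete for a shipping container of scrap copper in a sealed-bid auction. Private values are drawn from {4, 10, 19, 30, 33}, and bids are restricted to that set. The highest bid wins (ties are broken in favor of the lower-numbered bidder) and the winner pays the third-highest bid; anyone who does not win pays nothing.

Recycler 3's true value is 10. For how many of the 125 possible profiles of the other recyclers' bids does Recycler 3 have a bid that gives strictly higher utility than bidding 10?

Others bid (4, 4, 19): truth gives 0; bid 19 gives 6 > 0. Violating.
Others bid (4, 4, 30): truth gives 0; bid 30 gives 6 > 0. Violating.
Others bid (4, 4, 33): truth gives 0; bid 33 gives 6 > 0. Violating.
Others bid (4, 10, 4): truth gives 0; bid 19 gives 6 > 0. Violating.
Others bid (4, 4, 4): truth gives 6; no alternative beats it.
Others bid (4, 4, 10): truth gives 6; no alternative beats it.
(Checking all 125 profiles: 9 have a profitable deviation, 116 do not.)

9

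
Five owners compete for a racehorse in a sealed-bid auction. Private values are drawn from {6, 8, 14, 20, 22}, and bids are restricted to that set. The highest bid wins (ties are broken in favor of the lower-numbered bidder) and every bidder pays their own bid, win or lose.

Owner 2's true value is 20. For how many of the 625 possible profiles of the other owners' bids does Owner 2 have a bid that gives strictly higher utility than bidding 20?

Others bid (6, 6, 6, 6): truth gives 0; bid 8 gives 12 > 0. Violating.
Others bid (6, 6, 6, 8): truth gives 0; bid 8 gives 12 > 0. Violating.
Others bid (6, 6, 6, 14): truth gives 0; bid 14 gives 6 > 0. Violating.
Others bid (6, 6, 6, 22): truth gives -20; bid 22 gives -2 > -20. Violating.
Others bid (6, 6, 6, 20): truth gives 0; no alternative beats it.
Others bid (6, 6, 8, 20): truth gives 0; no alternative beats it.
(Checking all 625 profiles: 487 have a profitable deviation, 138 do not.)

487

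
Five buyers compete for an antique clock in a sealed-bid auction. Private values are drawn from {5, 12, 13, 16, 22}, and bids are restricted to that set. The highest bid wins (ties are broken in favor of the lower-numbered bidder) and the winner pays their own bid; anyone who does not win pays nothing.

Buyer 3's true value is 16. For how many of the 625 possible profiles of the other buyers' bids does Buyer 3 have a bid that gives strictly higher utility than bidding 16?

36

Others bid (5, 5, 5, 5): truth gives 0; bid 12 gives 4 > 0. Violating.
Others bid (5, 5, 5, 12): truth gives 0; bid 12 gives 4 > 0. Violating.
Others bid (5, 5, 5, 13): truth gives 0; bid 13 gives 3 > 0. Violating.
Others bid (5, 5, 12, 5): truth gives 0; bid 12 gives 4 > 0. Violating.
Others bid (5, 5, 5, 16): truth gives 0; no alternative beats it.
Others bid (5, 5, 5, 22): truth gives 0; no alternative beats it.
(Checking all 625 profiles: 36 have a profitable deviation, 589 do not.)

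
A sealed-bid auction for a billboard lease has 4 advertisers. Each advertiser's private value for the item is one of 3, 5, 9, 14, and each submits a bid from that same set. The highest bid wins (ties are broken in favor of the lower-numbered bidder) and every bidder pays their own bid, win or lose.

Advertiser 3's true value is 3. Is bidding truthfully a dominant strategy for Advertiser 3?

No

Consider the case where Advertiser 1 bids 3, Advertiser 2 bids 3 and Advertiser 4 bids 3.
Truthful bid 3: loses but pays 3, utility -3.
Bid 5 instead: wins, pays 5, utility 3 - 5 = -2.
Since -2 > -3, bidding 5 is strictly better here, so truthful bidding is not dominant.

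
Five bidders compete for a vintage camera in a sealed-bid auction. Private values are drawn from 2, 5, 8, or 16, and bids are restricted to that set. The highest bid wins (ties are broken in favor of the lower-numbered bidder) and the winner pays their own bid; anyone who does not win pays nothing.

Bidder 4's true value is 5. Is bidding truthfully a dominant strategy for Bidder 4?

Check each profile of the others' bids and compare truth against every alternative bid.
Others bid (2, 2, 2, 2): truth gives 0, best alternative gives 0.
Others bid (2, 2, 2, 5): truth gives 0, best alternative gives 0.
Others bid (2, 2, 2, 8): truth gives 0, best alternative gives 0.
Others bid (2, 2, 2, 16): truth gives 0, best alternative gives 0.
Others bid (2, 2, 5, 2): truth gives 0, best alternative gives 0.
Others bid (2, 2, 5, 5): truth gives 0, best alternative gives 0.
(Remaining 250 profiles checked similarly; truth is weakly best in each.)
In every case the truthful bid is at least as good as any alternative, so it is a dominant strategy.

Yes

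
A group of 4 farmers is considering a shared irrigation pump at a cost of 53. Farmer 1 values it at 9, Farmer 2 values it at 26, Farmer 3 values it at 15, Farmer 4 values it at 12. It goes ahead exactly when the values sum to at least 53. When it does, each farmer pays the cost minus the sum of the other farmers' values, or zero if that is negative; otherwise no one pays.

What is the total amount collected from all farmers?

Total value 62 ≥ cost 53, so it is built.
Farmer 1: others sum to 53; max(0, 53 - 53) = 0.
Farmer 2: others sum to 36; max(0, 53 - 36) = 17.
Farmer 3: others sum to 47; max(0, 53 - 47) = 6.
Farmer 4: others sum to 50; max(0, 53 - 50) = 3.
Total collected = 0 + 17 + 6 + 3 = 26.

26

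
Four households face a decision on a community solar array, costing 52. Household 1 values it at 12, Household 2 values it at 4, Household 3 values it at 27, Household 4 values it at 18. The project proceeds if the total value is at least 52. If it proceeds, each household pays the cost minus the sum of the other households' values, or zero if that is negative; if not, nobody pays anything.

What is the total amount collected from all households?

Total value 61 ≥ cost 52, so it is built.
Household 1: others sum to 49; max(0, 52 - 49) = 3.
Household 2: others sum to 57; max(0, 52 - 57) = 0.
Household 3: others sum to 34; max(0, 52 - 34) = 18.
Household 4: others sum to 43; max(0, 52 - 43) = 9.
Total collected = 3 + 0 + 18 + 9 = 30.

30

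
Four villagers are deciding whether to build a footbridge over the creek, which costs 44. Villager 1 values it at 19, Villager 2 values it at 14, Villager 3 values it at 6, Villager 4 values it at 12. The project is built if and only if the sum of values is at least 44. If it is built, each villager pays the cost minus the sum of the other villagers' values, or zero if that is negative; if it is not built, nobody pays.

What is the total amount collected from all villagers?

Total value 51 ≥ cost 44, so it is built.
Villager 1: others sum to 32; max(0, 44 - 32) = 12.
Villager 2: others sum to 37; max(0, 44 - 37) = 7.
Villager 3: others sum to 45; max(0, 44 - 45) = 0.
Villager 4: others sum to 39; max(0, 44 - 39) = 5.
Total collected = 12 + 7 + 0 + 5 = 24.

24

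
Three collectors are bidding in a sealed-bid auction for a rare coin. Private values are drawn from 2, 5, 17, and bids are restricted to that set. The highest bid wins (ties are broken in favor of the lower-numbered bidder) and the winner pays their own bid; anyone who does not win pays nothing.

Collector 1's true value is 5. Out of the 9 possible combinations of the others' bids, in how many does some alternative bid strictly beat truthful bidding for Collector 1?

Others bid (2, 2): truth gives 0; bid 2 gives 3 > 0. Violating.
Others bid (2, 5): truth gives 0; no alternative beats it.
Others bid (2, 17): truth gives 0; no alternative beats it.
(Checking all 9 profiles: 1 has a profitable deviation, 8 do not.)

1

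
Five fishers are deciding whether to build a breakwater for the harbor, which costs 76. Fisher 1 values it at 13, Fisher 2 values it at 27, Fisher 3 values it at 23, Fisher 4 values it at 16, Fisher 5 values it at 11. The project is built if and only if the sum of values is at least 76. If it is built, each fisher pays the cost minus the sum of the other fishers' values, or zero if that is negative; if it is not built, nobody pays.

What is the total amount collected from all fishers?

Total value 90 ≥ cost 76, so it is built.
Fisher 1: others sum to 77; max(0, 76 - 77) = 0.
Fisher 2: others sum to 63; max(0, 76 - 63) = 13.
Fisher 3: others sum to 67; max(0, 76 - 67) = 9.
Fisher 4: others sum to 74; max(0, 76 - 74) = 2.
Fisher 5: others sum to 79; max(0, 76 - 79) = 0.
Total collected = 0 + 13 + 9 + 2 + 0 = 24.

24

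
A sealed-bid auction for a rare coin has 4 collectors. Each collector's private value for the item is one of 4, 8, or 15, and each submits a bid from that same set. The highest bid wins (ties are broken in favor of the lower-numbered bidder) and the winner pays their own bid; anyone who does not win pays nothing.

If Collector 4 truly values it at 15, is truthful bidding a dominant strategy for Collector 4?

Consider the case where Collector 1 bids 4, Collector 2 bids 4 and Collector 3 bids 4.
Truthful bid 15: wins, pays 15, utility 15 - 15 = 0.
Bid 8 instead: wins, pays 8, utility 15 - 8 = 7.
Since 7 > 0, bidding 8 is strictly better here, so truthful bidding is not dominant.

No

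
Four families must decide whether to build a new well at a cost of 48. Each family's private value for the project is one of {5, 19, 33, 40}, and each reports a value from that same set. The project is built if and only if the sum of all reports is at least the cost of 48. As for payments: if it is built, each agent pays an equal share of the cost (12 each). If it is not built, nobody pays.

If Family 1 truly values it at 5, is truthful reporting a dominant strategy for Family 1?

Yes

Check each profile of the others' reports and compare truth against every alternative report.
Others report (5, 5, 19): truth gives 0, best alternative gives -7.
Others report (5, 19, 5): truth gives 0, best alternative gives -7.
Others report (19, 5, 5): truth gives 0, best alternative gives -7.
Others report (5, 5, 33): truth gives -7, best alternative gives -7.
Others report (5, 5, 40): truth gives -7, best alternative gives -7.
Others report (5, 19, 19): truth gives -7, best alternative gives -7.
(Remaining 58 profiles checked similarly; truth is weakly best in each.)
In every case the truthful report is at least as good as any alternative, so it is a dominant strategy.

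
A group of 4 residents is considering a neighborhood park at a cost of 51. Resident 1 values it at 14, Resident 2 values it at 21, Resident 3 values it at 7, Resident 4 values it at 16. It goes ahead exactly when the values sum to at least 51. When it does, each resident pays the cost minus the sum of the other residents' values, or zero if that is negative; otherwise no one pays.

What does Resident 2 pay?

14

Total value 58 ≥ cost 51, so the project is built.
The other residents' values sum to 37.
Cost minus that sum is 51 - 37 = 14.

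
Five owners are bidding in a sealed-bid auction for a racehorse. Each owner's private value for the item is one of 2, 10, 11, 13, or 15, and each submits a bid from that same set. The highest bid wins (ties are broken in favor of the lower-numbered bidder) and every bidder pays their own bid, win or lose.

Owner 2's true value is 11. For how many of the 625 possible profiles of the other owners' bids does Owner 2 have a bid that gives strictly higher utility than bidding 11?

579

Others bid (2, 2, 2, 2): truth gives 0; bid 10 gives 1 > 0. Violating.
Others bid (2, 2, 2, 10): truth gives 0; bid 10 gives 1 > 0. Violating.
Others bid (2, 2, 2, 13): truth gives -11; bid 2 gives -2 > -11. Violating.
Others bid (2, 2, 2, 15): truth gives -11; bid 2 gives -2 > -11. Violating.
Others bid (2, 2, 2, 11): truth gives 0; no alternative beats it.
Others bid (2, 2, 10, 11): truth gives 0; no alternative beats it.
(Checking all 625 profiles: 579 have a profitable deviation, 46 do not.)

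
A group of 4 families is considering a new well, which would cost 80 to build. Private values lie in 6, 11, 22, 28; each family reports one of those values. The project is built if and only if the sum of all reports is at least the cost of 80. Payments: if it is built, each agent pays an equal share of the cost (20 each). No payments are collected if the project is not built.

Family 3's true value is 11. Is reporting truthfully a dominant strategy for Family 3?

No

Consider the case where Family 1 reports 22, Family 2 reports 22 and Family 4 reports 28.
Truthful report 11: project built, pays 20, utility 11 - 20 = -9.
Report 6 instead: project not built, utility 0.
Since 0 > -9, reporting 6 is strictly better here, so truthful reporting is not dominant.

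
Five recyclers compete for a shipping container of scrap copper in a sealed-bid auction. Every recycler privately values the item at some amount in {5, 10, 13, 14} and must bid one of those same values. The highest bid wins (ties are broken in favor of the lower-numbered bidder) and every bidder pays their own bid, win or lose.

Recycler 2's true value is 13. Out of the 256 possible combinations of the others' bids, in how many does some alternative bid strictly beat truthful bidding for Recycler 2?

Others bid (5, 5, 5, 5): truth gives 0; bid 10 gives 3 > 0. Violating.
Others bid (5, 5, 5, 10): truth gives 0; bid 10 gives 3 > 0. Violating.
Others bid (5, 5, 5, 14): truth gives -13; bid 14 gives -1 > -13. Violating.
Others bid (5, 5, 10, 5): truth gives 0; bid 10 gives 3 > 0. Violating.
Others bid (5, 5, 5, 13): truth gives 0; no alternative beats it.
Others bid (5, 5, 10, 13): truth gives 0; no alternative beats it.
(Checking all 256 profiles: 210 have a profitable deviation, 46 do not.)

210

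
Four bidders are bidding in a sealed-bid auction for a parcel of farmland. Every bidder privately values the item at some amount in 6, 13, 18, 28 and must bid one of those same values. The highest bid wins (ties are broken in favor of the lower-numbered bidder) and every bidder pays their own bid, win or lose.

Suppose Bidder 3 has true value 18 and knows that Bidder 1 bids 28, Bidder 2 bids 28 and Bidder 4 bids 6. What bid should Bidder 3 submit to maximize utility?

Bid 6: loses but pays 6, utility -6.
Bid 13: loses but pays 13, utility -13.
Bid 18: loses but pays 18, utility -18.
Bid 28: loses but pays 28, utility -28.
The best choice is 6 with utility -6.

6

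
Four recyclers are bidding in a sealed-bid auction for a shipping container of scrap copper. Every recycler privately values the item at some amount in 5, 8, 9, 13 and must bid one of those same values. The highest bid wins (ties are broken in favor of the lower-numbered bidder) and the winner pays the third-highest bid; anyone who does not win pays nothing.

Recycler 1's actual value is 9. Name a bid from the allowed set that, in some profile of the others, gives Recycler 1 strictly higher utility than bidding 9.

Suppose Recycler 2 bids 5, Recycler 3 bids 5 and Recycler 4 bids 13.
Bid 9: loses, pays 0, utility 0.
Bid 13: wins, pays 5, utility 9 - 5 = 4.
So bidding 13 beats truth here (4 > 0).

13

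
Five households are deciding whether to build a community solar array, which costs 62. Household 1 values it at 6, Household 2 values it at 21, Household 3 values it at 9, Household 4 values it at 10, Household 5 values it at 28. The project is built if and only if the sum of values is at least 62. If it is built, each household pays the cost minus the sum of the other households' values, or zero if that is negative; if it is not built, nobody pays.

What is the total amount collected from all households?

Total value 74 ≥ cost 62, so it is built.
Household 1: others sum to 68; max(0, 62 - 68) = 0.
Household 2: others sum to 53; max(0, 62 - 53) = 9.
Household 3: others sum to 65; max(0, 62 - 65) = 0.
Household 4: others sum to 64; max(0, 62 - 64) = 0.
Household 5: others sum to 46; max(0, 62 - 46) = 16.
Total collected = 0 + 9 + 0 + 0 + 16 = 25.

25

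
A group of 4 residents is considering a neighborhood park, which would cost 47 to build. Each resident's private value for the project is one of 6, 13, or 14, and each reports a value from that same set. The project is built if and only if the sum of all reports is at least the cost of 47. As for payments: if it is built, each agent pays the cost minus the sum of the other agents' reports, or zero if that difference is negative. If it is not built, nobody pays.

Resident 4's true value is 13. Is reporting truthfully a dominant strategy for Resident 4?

Yes

Check each profile of the others' reports and compare truth against every alternative report.
Others report (14, 14, 14): truth gives 8, best alternative gives 8.
Others report (13, 14, 14): truth gives 7, best alternative gives 7.
Others report (14, 13, 14): truth gives 7, best alternative gives 7.
Others report (14, 14, 13): truth gives 7, best alternative gives 7.
Others report (13, 13, 14): truth gives 6, best alternative gives 6.
Others report (13, 14, 13): truth gives 6, best alternative gives 6.
(Remaining 21 profiles checked similarly; truth is weakly best in each.)
In every case the truthful report is at least as good as any alternative, so it is a dominant strategy.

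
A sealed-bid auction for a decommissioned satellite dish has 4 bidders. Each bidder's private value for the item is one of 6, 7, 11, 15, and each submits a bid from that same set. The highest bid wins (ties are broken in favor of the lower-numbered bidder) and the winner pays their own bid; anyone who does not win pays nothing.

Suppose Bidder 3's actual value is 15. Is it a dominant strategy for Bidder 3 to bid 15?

Consider the case where Bidder 1 bids 6, Bidder 2 bids 6 and Bidder 4 bids 6.
Truthful bid 15: wins, pays 15, utility 15 - 15 = 0.
Bid 7 instead: wins, pays 7, utility 15 - 7 = 8.
Since 8 > 0, bidding 7 is strictly better here, so truthful bidding is not dominant.

No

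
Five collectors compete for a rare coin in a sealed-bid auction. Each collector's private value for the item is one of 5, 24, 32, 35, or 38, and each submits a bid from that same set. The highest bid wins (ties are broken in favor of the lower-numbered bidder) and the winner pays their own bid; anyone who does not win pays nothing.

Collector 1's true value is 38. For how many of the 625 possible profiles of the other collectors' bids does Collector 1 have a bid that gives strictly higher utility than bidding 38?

256

Others bid (5, 5, 5, 5): truth gives 0; bid 5 gives 33 > 0. Violating.
Others bid (5, 5, 5, 24): truth gives 0; bid 24 gives 14 > 0. Violating.
Others bid (5, 5, 5, 32): truth gives 0; bid 32 gives 6 > 0. Violating.
Others bid (5, 5, 5, 35): truth gives 0; bid 35 gives 3 > 0. Violating.
Others bid (5, 5, 5, 38): truth gives 0; no alternative beats it.
Others bid (5, 5, 24, 38): truth gives 0; no alternative beats it.
(Checking all 625 profiles: 256 have a profitable deviation, 369 do not.)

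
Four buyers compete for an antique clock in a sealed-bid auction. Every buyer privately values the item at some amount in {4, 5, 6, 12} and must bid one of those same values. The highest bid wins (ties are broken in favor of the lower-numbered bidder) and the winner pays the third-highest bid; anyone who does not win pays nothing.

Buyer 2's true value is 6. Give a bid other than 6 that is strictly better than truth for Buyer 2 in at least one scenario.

Suppose Buyer 1 bids 4, Buyer 3 bids 4 and Buyer 4 bids 12.
Bid 6: loses, pays 0, utility 0.
Bid 12: wins, pays 4, utility 6 - 4 = 2.
So bidding 12 beats truth here (2 > 0).

12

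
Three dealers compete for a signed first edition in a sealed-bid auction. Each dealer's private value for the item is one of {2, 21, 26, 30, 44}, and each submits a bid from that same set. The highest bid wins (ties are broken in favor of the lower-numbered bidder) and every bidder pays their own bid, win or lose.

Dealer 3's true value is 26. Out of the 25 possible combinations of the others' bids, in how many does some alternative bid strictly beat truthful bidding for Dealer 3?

Others bid (2, 2): truth gives 0; bid 21 gives 5 > 0. Violating.
Others bid (2, 26): truth gives -26; bid 2 gives -2 > -26. Violating.
Others bid (2, 30): truth gives -26; bid 2 gives -2 > -26. Violating.
Others bid (2, 44): truth gives -26; bid 2 gives -2 > -26. Violating.
Others bid (2, 21): truth gives 0; no alternative beats it.
Others bid (21, 2): truth gives 0; no alternative beats it.
(Checking all 25 profiles: 22 have a profitable deviation, 3 do not.)

22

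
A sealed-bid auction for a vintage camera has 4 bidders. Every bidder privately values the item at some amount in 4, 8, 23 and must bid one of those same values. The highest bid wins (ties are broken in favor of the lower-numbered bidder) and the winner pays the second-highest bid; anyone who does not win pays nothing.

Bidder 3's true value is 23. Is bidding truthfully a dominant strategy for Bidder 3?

Check each profile of the others' bids and compare truth against every alternative bid.
Others bid (4, 8, 4): truth gives 15, best alternative gives 0.
Others bid (4, 8, 8): truth gives 15, best alternative gives 0.
Others bid (8, 4, 4): truth gives 15, best alternative gives 0.
Others bid (8, 4, 8): truth gives 15, best alternative gives 0.
Others bid (8, 8, 4): truth gives 15, best alternative gives 0.
Others bid (8, 8, 8): truth gives 15, best alternative gives 0.
(Remaining 21 profiles checked similarly; truth is weakly best in each.)
In every case the truthful bid is at least as good as any alternative, so it is a dominant strategy.

Yes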